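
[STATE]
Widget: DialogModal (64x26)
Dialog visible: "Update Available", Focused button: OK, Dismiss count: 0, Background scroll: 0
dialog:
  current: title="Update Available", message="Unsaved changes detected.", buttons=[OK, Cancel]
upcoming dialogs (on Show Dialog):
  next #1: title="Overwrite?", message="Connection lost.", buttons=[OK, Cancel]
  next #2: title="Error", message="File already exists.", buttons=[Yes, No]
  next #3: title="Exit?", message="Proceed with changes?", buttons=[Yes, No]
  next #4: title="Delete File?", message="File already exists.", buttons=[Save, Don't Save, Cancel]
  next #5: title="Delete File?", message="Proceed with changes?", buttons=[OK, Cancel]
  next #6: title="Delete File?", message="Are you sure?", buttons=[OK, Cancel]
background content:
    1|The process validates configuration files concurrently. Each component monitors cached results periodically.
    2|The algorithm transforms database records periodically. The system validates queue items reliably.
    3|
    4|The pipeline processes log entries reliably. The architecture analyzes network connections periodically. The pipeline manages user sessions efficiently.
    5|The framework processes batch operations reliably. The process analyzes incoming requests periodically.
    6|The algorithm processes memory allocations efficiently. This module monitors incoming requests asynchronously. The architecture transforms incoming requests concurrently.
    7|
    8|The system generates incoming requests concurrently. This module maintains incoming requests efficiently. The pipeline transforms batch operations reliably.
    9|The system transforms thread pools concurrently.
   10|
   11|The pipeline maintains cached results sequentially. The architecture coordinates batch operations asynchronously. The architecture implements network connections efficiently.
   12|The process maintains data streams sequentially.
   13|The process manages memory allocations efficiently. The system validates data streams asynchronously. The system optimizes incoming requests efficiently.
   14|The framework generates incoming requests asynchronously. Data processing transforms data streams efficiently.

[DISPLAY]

The process validates configuration files concurrently. Each com
The algorithm transforms database records periodically. The syst
                                                                
The pipeline processes log entries reliably. The architecture an
The framework processes batch operations reliably. The process a
The algorithm processes memory allocations efficiently. This mod
                                                                
The system generates incoming requests concurrently. This module
The system transforms thread pools concurrently.                
                                                                
The pipeline main┌───────────────────────────┐ally. The architec
The process maint│      Update Available     │y.                
The process manag│ Unsaved changes detected. │ntly. The system v
The framework gen│       [OK]  Cancel        │chronously. Data p
                 └───────────────────────────┘                  
                                                                
                                                                
                                                                
                                                                
                                                                
                                                                
                                                                
                                                                
                                                                
                                                                
                                                                


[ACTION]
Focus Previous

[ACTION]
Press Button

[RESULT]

The process validates configuration files concurrently. Each com
The algorithm transforms database records periodically. The syst
                                                                
The pipeline processes log entries reliably. The architecture an
The framework processes batch operations reliably. The process a
The algorithm processes memory allocations efficiently. This mod
                                                                
The system generates incoming requests concurrently. This module
The system transforms thread pools concurrently.                
                                                                
The pipeline maintains cached results sequentially. The architec
The process maintains data streams sequentially.                
The process manages memory allocations efficiently. The system v
The framework generates incoming requests asynchronously. Data p
                                                                
                                                                
                                                                
                                                                
                                                                
                                                                
                                                                
                                                                
                                                                
                                                                
                                                                
                                                                


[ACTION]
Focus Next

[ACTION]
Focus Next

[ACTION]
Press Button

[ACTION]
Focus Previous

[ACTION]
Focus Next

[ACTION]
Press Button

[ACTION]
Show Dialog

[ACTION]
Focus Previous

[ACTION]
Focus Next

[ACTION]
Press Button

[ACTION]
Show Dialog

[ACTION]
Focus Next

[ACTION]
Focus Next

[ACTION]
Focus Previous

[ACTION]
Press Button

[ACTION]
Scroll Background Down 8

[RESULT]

The system transforms thread pools concurrently.                
                                                                
The pipeline maintains cached results sequentially. The architec
The process maintains data streams sequentially.                
The process manages memory allocations efficiently. The system v
The framework generates incoming requests asynchronously. Data p
                                                                
                                                                
                                                                
                                                                
                                                                
                                                                
                                                                
                                                                
                                                                
                                                                
                                                                
                                                                
                                                                
                                                                
                                                                
                                                                
                                                                
                                                                
                                                                
                                                                


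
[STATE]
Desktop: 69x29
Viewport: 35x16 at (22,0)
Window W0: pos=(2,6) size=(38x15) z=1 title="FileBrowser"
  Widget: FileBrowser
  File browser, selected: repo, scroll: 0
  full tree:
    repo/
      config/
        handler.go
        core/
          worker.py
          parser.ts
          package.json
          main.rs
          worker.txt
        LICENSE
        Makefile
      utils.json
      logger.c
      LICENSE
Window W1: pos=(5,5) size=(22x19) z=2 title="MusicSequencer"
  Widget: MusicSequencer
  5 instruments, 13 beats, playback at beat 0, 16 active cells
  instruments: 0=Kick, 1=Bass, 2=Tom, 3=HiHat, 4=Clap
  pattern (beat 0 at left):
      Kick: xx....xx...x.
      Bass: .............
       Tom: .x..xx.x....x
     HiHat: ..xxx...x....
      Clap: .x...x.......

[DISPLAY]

                                   
                                   
                                   
                                   
                                   
━━━━┓                              
    ┃━━━━━━━━━━━━┓                 
────┨            ┃                 
012 ┃────────────┨                 
·█· ┃            ┃                 
··· ┃            ┃                 
··█ ┃            ┃                 
··· ┃            ┃                 
··· ┃            ┃                 
    ┃            ┃                 
    ┃            ┃                 


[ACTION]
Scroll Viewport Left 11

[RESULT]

                                   
                                   
                                   
                                   
                                   
━━━━━━━━━━━━━━━┓                   
cSequencer     ┃━━━━━━━━━━━━┓      
───────────────┨            ┃      
 ▼123456789012 ┃────────────┨      
k██····██···█· ┃            ┃      
s············· ┃            ┃      
m·█··██·█····█ ┃            ┃      
t··███···█···· ┃            ┃      
p·█···█······· ┃            ┃      
               ┃            ┃      
               ┃            ┃      


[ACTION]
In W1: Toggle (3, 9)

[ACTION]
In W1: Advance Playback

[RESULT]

                                   
                                   
                                   
                                   
                                   
━━━━━━━━━━━━━━━┓                   
cSequencer     ┃━━━━━━━━━━━━┓      
───────────────┨            ┃      
 0▼23456789012 ┃────────────┨      
k██····██···█· ┃            ┃      
s············· ┃            ┃      
m·█··██·█····█ ┃            ┃      
t··███···██··· ┃            ┃      
p·█···█······· ┃            ┃      
               ┃            ┃      
               ┃            ┃      


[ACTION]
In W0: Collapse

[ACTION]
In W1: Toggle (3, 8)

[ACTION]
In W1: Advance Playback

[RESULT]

                                   
                                   
                                   
                                   
                                   
━━━━━━━━━━━━━━━┓                   
cSequencer     ┃━━━━━━━━━━━━┓      
───────────────┨            ┃      
 01▼3456789012 ┃────────────┨      
k██····██···█· ┃            ┃      
s············· ┃            ┃      
m·█··██·█····█ ┃            ┃      
t··███····█··· ┃            ┃      
p·█···█······· ┃            ┃      
               ┃            ┃      
               ┃            ┃      


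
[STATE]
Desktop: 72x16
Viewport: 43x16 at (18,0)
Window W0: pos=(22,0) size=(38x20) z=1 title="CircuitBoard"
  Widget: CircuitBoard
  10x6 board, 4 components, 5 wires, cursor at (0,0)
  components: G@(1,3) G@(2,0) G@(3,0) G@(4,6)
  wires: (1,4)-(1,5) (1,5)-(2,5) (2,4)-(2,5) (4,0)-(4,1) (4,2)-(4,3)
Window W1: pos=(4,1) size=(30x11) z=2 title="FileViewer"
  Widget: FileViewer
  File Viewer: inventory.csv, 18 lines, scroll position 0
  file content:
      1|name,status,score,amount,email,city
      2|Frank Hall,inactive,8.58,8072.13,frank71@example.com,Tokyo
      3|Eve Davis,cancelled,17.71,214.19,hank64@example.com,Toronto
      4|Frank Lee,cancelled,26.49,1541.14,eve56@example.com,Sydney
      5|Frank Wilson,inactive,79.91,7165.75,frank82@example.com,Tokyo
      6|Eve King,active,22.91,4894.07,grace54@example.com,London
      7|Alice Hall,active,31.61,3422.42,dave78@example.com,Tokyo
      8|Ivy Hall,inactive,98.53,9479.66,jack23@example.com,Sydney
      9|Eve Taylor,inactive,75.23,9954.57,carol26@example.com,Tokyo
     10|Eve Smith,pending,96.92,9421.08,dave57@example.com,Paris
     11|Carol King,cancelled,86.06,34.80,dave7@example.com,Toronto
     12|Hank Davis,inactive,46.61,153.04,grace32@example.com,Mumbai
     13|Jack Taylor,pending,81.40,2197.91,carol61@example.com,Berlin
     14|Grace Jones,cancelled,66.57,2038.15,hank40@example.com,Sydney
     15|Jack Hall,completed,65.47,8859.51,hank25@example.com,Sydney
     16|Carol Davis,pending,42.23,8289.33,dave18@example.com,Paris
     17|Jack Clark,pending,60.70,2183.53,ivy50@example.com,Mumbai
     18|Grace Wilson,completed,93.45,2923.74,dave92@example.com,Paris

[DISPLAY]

    ┏━━━━━━━━━━━━━━━━━━━━━━━━━━━━━━━━━━━━┓ 
━━━━━━━━━━━━━━━┓rd                       ┃ 
               ┃─────────────────────────┨ 
───────────────┨4 5 6 7 8 9              ┃ 
core,amount,em▲┃                         ┃ 
active,8.58,80█┃                         ┃ 
celled,17.71,2░┃     G   · ─ ·           ┃ 
celled,26.49,1░┃             │           ┃ 
inactive,79.91░┃         · ─ ·           ┃ 
ve,22.91,4894.░┃                         ┃ 
tive,31.61,342▼┃                         ┃ 
━━━━━━━━━━━━━━━┛                         ┃ 
    ┃4   · ─ ·   · ─ ·           G       ┃ 
    ┃                                    ┃ 
    ┃5                                   ┃ 
    ┃Cursor: (0,0)                       ┃ 


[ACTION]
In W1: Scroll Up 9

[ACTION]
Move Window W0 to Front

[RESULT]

    ┏━━━━━━━━━━━━━━━━━━━━━━━━━━━━━━━━━━━━┓ 
━━━━┃ CircuitBoard                       ┃ 
    ┠────────────────────────────────────┨ 
────┃   0 1 2 3 4 5 6 7 8 9              ┃ 
core┃0  [.]                              ┃ 
acti┃                                    ┃ 
cell┃1               G   · ─ ·           ┃ 
cell┃                        │           ┃ 
inac┃2   G               · ─ ·           ┃ 
ve,2┃                                    ┃ 
tive┃3   G                               ┃ 
━━━━┃                                    ┃ 
    ┃4   · ─ ·   · ─ ·           G       ┃ 
    ┃                                    ┃ 
    ┃5                                   ┃ 
    ┃Cursor: (0,0)                       ┃ 


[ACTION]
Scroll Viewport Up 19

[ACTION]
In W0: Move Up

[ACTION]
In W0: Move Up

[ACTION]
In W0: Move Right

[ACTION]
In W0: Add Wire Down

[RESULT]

    ┏━━━━━━━━━━━━━━━━━━━━━━━━━━━━━━━━━━━━┓ 
━━━━┃ CircuitBoard                       ┃ 
    ┠────────────────────────────────────┨ 
────┃   0 1 2 3 4 5 6 7 8 9              ┃ 
core┃0      [.]                          ┃ 
acti┃        │                           ┃ 
cell┃1       ·       G   · ─ ·           ┃ 
cell┃                        │           ┃ 
inac┃2   G               · ─ ·           ┃ 
ve,2┃                                    ┃ 
tive┃3   G                               ┃ 
━━━━┃                                    ┃ 
    ┃4   · ─ ·   · ─ ·           G       ┃ 
    ┃                                    ┃ 
    ┃5                                   ┃ 
    ┃Cursor: (0,1)                       ┃ 


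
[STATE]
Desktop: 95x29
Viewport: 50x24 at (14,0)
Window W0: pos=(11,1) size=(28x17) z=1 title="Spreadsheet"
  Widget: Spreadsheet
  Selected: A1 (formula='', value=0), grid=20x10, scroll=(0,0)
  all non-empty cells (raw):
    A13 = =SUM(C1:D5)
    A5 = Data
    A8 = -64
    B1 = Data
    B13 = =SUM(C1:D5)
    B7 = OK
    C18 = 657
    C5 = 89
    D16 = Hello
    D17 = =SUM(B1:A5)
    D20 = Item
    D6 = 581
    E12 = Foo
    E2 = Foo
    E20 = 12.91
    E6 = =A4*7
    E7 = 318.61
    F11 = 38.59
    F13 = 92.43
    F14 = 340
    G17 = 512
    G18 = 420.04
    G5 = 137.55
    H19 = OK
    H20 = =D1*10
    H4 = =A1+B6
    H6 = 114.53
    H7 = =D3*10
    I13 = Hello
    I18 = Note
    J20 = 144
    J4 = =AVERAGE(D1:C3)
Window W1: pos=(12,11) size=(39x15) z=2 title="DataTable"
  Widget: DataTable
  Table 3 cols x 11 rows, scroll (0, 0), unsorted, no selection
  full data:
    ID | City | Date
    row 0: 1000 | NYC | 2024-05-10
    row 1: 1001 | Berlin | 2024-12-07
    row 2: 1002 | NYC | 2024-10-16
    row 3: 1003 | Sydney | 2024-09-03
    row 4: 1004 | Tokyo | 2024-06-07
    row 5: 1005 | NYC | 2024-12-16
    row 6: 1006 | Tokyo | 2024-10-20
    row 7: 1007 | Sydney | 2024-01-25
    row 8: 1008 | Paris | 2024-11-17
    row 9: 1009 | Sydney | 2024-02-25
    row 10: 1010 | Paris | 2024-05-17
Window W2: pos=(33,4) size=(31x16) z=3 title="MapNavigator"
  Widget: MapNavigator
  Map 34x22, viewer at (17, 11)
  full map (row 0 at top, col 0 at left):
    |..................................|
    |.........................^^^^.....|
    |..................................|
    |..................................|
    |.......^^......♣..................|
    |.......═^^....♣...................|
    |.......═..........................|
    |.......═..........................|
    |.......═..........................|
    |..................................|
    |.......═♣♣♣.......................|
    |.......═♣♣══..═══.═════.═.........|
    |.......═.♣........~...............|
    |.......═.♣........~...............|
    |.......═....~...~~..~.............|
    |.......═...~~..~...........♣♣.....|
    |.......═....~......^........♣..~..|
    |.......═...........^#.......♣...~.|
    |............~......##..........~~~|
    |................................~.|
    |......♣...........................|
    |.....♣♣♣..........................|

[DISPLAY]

                                                  
━━━━━━━━━━━━━━━━━━━━━━━━┓                         
preadsheet              ┃                         
────────────────────────┨                         
:                  ┏━━━━━━━━━━━━━━━━━━━━━━━━━━━━━┓
     A       B     ┃ MapNavigator                ┃
-------------------┠─────────────────────────────┨
1      [0]Data     ┃....═^^....♣.................┃
2        0       0 ┃....═........................┃
3        0       0 ┃....═........................┃
4        0       0 ┃....═........................┃
━━━━━━━━━━━━━━━━━━━┃.............................┃
DataTable          ┃....═♣♣♣.....................┃
───────────────────┃....═♣♣══..═══@═════.═.......┃
D  │City  │Date    ┃....═.♣........~.............┃
───┼──────┼────────┃....═.♣........~.............┃
000│NYC   │2024-05-┃....═....~...~~..~...........┃
001│Berlin│2024-12-┃....═...~~..~...........♣♣...┃
002│NYC   │2024-10-┃....═....~......^........♣..~┃
003│Sydney│2024-09-┗━━━━━━━━━━━━━━━━━━━━━━━━━━━━━┛
004│Tokyo │2024-06-07               ┃             
005│NYC   │2024-12-16               ┃             
006│Tokyo │2024-10-20               ┃             
007│Sydney│2024-01-25               ┃             


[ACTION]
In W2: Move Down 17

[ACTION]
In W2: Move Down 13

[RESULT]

                                                  
━━━━━━━━━━━━━━━━━━━━━━━━┓                         
preadsheet              ┃                         
────────────────────────┨                         
:                  ┏━━━━━━━━━━━━━━━━━━━━━━━━━━━━━┓
     A       B     ┃ MapNavigator                ┃
-------------------┠─────────────────────────────┨
1      [0]Data     ┃....═...~~..~...........♣♣...┃
2        0       0 ┃....═....~......^........♣..~┃
3        0       0 ┃....═...........^#.......♣...┃
4        0       0 ┃.........~......##..........~┃
━━━━━━━━━━━━━━━━━━━┃.............................┃
DataTable          ┃...♣.........................┃
───────────────────┃..♣♣♣.........@..............┃
D  │City  │Date    ┃                             ┃
───┼──────┼────────┃                             ┃
000│NYC   │2024-05-┃                             ┃
001│Berlin│2024-12-┃                             ┃
002│NYC   │2024-10-┃                             ┃
003│Sydney│2024-09-┗━━━━━━━━━━━━━━━━━━━━━━━━━━━━━┛
004│Tokyo │2024-06-07               ┃             
005│NYC   │2024-12-16               ┃             
006│Tokyo │2024-10-20               ┃             
007│Sydney│2024-01-25               ┃             


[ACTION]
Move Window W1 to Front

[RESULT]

                                                  
━━━━━━━━━━━━━━━━━━━━━━━━┓                         
preadsheet              ┃                         
────────────────────────┨                         
:                  ┏━━━━━━━━━━━━━━━━━━━━━━━━━━━━━┓
     A       B     ┃ MapNavigator                ┃
-------------------┠─────────────────────────────┨
1      [0]Data     ┃....═...~~..~...........♣♣...┃
2        0       0 ┃....═....~......^........♣..~┃
3        0       0 ┃....═...........^#.......♣...┃
4        0       0 ┃.........~......##..........~┃
━━━━━━━━━━━━━━━━━━━━━━━━━━━━━━━━━━━━┓............┃
DataTable                           ┃............┃
────────────────────────────────────┨............┃
D  │City  │Date                     ┃            ┃
───┼──────┼──────────               ┃            ┃
000│NYC   │2024-05-10               ┃            ┃
001│Berlin│2024-12-07               ┃            ┃
002│NYC   │2024-10-16               ┃            ┃
003│Sydney│2024-09-03               ┃━━━━━━━━━━━━┛
004│Tokyo │2024-06-07               ┃             
005│NYC   │2024-12-16               ┃             
006│Tokyo │2024-10-20               ┃             
007│Sydney│2024-01-25               ┃             


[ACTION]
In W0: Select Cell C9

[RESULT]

                                                  
━━━━━━━━━━━━━━━━━━━━━━━━┓                         
preadsheet              ┃                         
────────────────────────┨                         
:                  ┏━━━━━━━━━━━━━━━━━━━━━━━━━━━━━┓
     A       B     ┃ MapNavigator                ┃
-------------------┠─────────────────────────────┨
1        0Data     ┃....═...~~..~...........♣♣...┃
2        0       0 ┃....═....~......^........♣..~┃
3        0       0 ┃....═...........^#.......♣...┃
4        0       0 ┃.........~......##..........~┃
━━━━━━━━━━━━━━━━━━━━━━━━━━━━━━━━━━━━┓............┃
DataTable                           ┃............┃
────────────────────────────────────┨............┃
D  │City  │Date                     ┃            ┃
───┼──────┼──────────               ┃            ┃
000│NYC   │2024-05-10               ┃            ┃
001│Berlin│2024-12-07               ┃            ┃
002│NYC   │2024-10-16               ┃            ┃
003│Sydney│2024-09-03               ┃━━━━━━━━━━━━┛
004│Tokyo │2024-06-07               ┃             
005│NYC   │2024-12-16               ┃             
006│Tokyo │2024-10-20               ┃             
007│Sydney│2024-01-25               ┃             


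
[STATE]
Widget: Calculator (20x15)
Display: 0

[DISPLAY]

                   0
┌───┬───┬───┬───┐   
│ 7 │ 8 │ 9 │ ÷ │   
├───┼───┼───┼───┤   
│ 4 │ 5 │ 6 │ × │   
├───┼───┼───┼───┤   
│ 1 │ 2 │ 3 │ - │   
├───┼───┼───┼───┤   
│ 0 │ . │ = │ + │   
├───┼───┼───┼───┤   
│ C │ MC│ MR│ M+│   
└───┴───┴───┴───┘   
                    
                    
                    


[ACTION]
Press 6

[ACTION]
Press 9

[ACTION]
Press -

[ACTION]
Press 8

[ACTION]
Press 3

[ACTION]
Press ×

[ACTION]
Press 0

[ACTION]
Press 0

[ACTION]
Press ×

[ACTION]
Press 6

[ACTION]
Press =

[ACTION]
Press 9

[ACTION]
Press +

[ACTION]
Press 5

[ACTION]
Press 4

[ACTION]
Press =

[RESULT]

                  63
┌───┬───┬───┬───┐   
│ 7 │ 8 │ 9 │ ÷ │   
├───┼───┼───┼───┤   
│ 4 │ 5 │ 6 │ × │   
├───┼───┼───┼───┤   
│ 1 │ 2 │ 3 │ - │   
├───┼───┼───┼───┤   
│ 0 │ . │ = │ + │   
├───┼───┼───┼───┤   
│ C │ MC│ MR│ M+│   
└───┴───┴───┴───┘   
                    
                    
                    


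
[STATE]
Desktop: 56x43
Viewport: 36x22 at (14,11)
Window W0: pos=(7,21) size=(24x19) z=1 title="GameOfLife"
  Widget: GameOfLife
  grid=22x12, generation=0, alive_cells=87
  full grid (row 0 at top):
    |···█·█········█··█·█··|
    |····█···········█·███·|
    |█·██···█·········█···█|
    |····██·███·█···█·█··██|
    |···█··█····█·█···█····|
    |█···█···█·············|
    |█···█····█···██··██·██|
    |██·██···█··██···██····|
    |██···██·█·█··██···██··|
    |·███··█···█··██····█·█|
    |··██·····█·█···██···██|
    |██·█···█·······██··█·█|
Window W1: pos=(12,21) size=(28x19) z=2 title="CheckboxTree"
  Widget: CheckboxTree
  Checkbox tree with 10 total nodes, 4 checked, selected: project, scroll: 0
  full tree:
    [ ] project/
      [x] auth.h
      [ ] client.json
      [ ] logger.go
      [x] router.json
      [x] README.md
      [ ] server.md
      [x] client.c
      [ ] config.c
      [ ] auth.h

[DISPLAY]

                                    
                                    
                                    
                                    
                                    
                                    
                                    
                                    
                                    
                                    
━━━━━━━━━━━━━━━━━━━━━━━━━┓          
CheckboxTree             ┃          
─────────────────────────┨          
[-] project/             ┃          
  [x] auth.h             ┃          
  [ ] client.json        ┃          
  [ ] logger.go          ┃          
  [x] router.json        ┃          
  [x] README.md          ┃          
  [ ] server.md          ┃          
  [x] client.c           ┃          
  [ ] config.c           ┃          


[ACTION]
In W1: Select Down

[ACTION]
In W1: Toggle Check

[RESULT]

                                    
                                    
                                    
                                    
                                    
                                    
                                    
                                    
                                    
                                    
━━━━━━━━━━━━━━━━━━━━━━━━━┓          
CheckboxTree             ┃          
─────────────────────────┨          
[-] project/             ┃          
  [ ] auth.h             ┃          
  [ ] client.json        ┃          
  [ ] logger.go          ┃          
  [x] router.json        ┃          
  [x] README.md          ┃          
  [ ] server.md          ┃          
  [x] client.c           ┃          
  [ ] config.c           ┃          


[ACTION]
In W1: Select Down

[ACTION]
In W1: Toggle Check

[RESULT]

                                    
                                    
                                    
                                    
                                    
                                    
                                    
                                    
                                    
                                    
━━━━━━━━━━━━━━━━━━━━━━━━━┓          
CheckboxTree             ┃          
─────────────────────────┨          
[-] project/             ┃          
  [ ] auth.h             ┃          
  [x] client.json        ┃          
  [ ] logger.go          ┃          
  [x] router.json        ┃          
  [x] README.md          ┃          
  [ ] server.md          ┃          
  [x] client.c           ┃          
  [ ] config.c           ┃          


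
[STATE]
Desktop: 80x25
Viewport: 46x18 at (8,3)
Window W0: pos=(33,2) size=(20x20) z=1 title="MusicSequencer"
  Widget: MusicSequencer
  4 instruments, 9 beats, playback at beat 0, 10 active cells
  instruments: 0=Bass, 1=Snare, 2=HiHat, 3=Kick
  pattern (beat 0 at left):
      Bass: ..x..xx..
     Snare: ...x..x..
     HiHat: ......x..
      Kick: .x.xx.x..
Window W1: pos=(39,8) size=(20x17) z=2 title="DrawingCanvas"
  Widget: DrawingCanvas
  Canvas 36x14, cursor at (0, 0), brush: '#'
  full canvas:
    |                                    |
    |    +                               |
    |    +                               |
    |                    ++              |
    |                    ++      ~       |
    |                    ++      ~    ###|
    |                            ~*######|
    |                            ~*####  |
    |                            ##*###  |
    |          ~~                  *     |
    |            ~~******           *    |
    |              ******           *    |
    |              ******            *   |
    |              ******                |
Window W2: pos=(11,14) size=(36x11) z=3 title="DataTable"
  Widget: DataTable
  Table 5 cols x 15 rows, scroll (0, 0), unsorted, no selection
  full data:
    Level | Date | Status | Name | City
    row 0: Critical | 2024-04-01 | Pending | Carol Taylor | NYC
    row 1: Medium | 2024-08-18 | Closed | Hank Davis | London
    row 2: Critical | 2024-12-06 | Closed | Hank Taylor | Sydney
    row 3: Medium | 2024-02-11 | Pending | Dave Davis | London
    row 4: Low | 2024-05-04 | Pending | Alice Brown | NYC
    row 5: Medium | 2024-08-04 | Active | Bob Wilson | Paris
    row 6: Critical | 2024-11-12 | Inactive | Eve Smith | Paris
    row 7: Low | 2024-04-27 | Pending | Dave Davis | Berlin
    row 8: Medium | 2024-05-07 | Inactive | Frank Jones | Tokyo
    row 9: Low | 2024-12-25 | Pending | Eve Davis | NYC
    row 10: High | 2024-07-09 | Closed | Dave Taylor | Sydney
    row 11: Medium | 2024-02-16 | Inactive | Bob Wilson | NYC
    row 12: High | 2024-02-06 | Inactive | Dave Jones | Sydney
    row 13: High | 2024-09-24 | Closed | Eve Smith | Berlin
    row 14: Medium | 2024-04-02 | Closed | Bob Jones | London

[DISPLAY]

                         ┃ MusicSequencer   ┃ 
                         ┠──────────────────┨ 
                         ┃      ▼12345678   ┃ 
                         ┃  Bass··█··██··   ┃ 
                         ┃ Snare···█··█··   ┃ 
                         ┃ HiHa┏━━━━━━━━━━━━━━
                         ┃  Kic┃ DrawingCanvas
                         ┃     ┠──────────────
                         ┃     ┃+             
                         ┃     ┃    +         
                         ┃     ┃    +         
   ┏━━━━━━━━━━━━━━━━━━━━━━━━━━━━━━━━━━┓       
   ┃ DataTable                        ┃       
   ┠──────────────────────────────────┨       
   ┃Level   │Date      │Status  │Name ┃       
   ┃────────┼──────────┼────────┼─────┃       
   ┃Critical│2024-04-01│Pending │Carol┃       
   ┃Medium  │2024-08-18│Closed  │Hank ┃   ~~  


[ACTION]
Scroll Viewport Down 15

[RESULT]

                         ┃ Snare···█··█··   ┃ 
                         ┃ HiHa┏━━━━━━━━━━━━━━
                         ┃  Kic┃ DrawingCanvas
                         ┃     ┠──────────────
                         ┃     ┃+             
                         ┃     ┃    +         
                         ┃     ┃    +         
   ┏━━━━━━━━━━━━━━━━━━━━━━━━━━━━━━━━━━┓       
   ┃ DataTable                        ┃       
   ┠──────────────────────────────────┨       
   ┃Level   │Date      │Status  │Name ┃       
   ┃────────┼──────────┼────────┼─────┃       
   ┃Critical│2024-04-01│Pending │Carol┃       
   ┃Medium  │2024-08-18│Closed  │Hank ┃   ~~  
   ┃Critical│2024-12-06│Closed  │Hank ┃     ~~
   ┃Medium  │2024-02-11│Pending │Dave ┃       
   ┃Low     │2024-05-04│Pending │Alice┃       
   ┗━━━━━━━━━━━━━━━━━━━━━━━━━━━━━━━━━━┛━━━━━━━


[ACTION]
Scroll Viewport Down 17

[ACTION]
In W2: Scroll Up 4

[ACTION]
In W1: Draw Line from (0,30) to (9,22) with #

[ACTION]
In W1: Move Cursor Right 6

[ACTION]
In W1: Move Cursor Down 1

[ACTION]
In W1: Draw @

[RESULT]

                         ┃ Snare···█··█··   ┃ 
                         ┃ HiHa┏━━━━━━━━━━━━━━
                         ┃  Kic┃ DrawingCanvas
                         ┃     ┠──────────────
                         ┃     ┃              
                         ┃     ┃    + @       
                         ┃     ┃    +         
   ┏━━━━━━━━━━━━━━━━━━━━━━━━━━━━━━━━━━┓       
   ┃ DataTable                        ┃       
   ┠──────────────────────────────────┨       
   ┃Level   │Date      │Status  │Name ┃       
   ┃────────┼──────────┼────────┼─────┃       
   ┃Critical│2024-04-01│Pending │Carol┃       
   ┃Medium  │2024-08-18│Closed  │Hank ┃   ~~  
   ┃Critical│2024-12-06│Closed  │Hank ┃     ~~
   ┃Medium  │2024-02-11│Pending │Dave ┃       
   ┃Low     │2024-05-04│Pending │Alice┃       
   ┗━━━━━━━━━━━━━━━━━━━━━━━━━━━━━━━━━━┛━━━━━━━


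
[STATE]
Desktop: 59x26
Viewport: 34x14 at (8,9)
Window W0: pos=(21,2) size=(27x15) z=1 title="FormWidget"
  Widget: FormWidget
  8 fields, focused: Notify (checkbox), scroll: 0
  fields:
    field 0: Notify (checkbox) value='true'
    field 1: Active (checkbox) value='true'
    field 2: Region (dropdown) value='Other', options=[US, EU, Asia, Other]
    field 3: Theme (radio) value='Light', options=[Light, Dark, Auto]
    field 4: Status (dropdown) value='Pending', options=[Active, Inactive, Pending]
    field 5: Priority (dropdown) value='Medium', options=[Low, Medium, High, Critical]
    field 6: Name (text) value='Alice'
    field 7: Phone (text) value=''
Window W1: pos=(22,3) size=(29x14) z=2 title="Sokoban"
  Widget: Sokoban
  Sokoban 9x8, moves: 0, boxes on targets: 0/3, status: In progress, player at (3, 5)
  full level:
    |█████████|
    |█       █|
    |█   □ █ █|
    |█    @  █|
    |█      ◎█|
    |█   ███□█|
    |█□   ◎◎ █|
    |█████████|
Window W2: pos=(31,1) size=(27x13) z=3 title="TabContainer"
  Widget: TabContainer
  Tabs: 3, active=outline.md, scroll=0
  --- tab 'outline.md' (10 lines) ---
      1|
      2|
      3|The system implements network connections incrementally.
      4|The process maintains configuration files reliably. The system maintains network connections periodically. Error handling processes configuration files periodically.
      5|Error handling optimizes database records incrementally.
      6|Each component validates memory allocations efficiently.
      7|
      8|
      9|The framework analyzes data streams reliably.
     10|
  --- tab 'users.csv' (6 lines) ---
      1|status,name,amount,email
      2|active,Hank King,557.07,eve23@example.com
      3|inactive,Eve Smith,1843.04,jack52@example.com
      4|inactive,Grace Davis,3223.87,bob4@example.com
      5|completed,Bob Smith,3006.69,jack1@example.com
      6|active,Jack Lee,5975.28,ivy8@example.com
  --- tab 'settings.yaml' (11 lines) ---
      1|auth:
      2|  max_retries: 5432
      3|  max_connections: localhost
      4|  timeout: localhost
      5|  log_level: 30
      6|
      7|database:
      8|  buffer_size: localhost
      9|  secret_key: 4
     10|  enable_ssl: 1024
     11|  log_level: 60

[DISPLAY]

             ┃┃█    @  ┃The proces
             ┃┃█      ◎┃Error hand
             ┃┃█   ███□┃Each compo
             ┃┃█□   ◎◎ ┃          
             ┃┃████████┗━━━━━━━━━━
             ┃┃Moves: 0  0/3      
             ┃┃                   
             ┗┗━━━━━━━━━━━━━━━━━━━
                                  
                                  
                                  
                                  
                                  
                                  


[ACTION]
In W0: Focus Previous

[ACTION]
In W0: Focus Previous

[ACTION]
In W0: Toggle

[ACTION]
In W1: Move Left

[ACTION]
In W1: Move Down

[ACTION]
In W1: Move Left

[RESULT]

             ┃┃█       ┃The proces
             ┃┃█  @   ◎┃Error hand
             ┃┃█   ███□┃Each compo
             ┃┃█□   ◎◎ ┃          
             ┃┃████████┗━━━━━━━━━━
             ┃┃Moves: 3  0/3      
             ┃┃                   
             ┗┗━━━━━━━━━━━━━━━━━━━
                                  
                                  
                                  
                                  
                                  
                                  
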